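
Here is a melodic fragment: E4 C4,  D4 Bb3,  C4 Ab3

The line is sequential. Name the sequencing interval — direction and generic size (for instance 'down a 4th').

Taking 2-note groups, the heads are E4, D4, C4: the pattern moves down a 2nd.
From E4 to D4: down a 2nd.

down a 2nd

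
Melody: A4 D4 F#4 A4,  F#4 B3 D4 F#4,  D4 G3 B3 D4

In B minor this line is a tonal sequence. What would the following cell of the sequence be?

Unit = 4 notes; the statements start on A4, F#4, D4, moving down a 3rd each time.
From B3 the diatonic shape gives B3 E3 G3 B3.

B3 E3 G3 B3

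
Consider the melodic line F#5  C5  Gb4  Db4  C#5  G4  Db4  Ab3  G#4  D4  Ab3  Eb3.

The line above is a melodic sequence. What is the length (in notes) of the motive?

4

Try groups of 4 (3 cells in 12 notes):
F#5 C5 Gb4 Db4 | C#5 G4 Db4 Ab3 | G#4 D4 Ab3 Eb3
Each cell is the previous one down a 4th — so the unit is 4 notes.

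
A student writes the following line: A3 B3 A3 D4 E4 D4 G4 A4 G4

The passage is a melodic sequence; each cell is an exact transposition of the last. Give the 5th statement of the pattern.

F5 G5 F5

With a 3-note motive the entries are A3, D4, G4, each up a 4th from the previous.
Continuing the starts: C5 → F5.
From F5 the exact shape gives F5 G5 F5.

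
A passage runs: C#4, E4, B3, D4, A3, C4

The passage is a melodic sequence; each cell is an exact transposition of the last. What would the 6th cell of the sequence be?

Eb3 Gb3

Unit = 2 notes; the statements start on C#4, B3, A3, moving down a 2nd each time.
Extending down a 2nd: G3 → F3 → Eb3.
Statement 6 starts on Eb3 and keeps the same exact contour: Eb3 Gb3.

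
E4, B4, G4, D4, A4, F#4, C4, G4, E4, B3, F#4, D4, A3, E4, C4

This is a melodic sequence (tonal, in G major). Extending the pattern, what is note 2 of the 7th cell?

With 3-note cells, note 2 of each statement runs B4, A4, G4, F#4, E4.
Each moves down a 2nd. Continuing: D4 → C4.

C4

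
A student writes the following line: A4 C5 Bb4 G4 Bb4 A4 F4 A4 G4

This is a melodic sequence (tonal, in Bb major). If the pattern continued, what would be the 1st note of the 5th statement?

Grouping in 3s, the 1st note of each cell is A4, G4, F4.
Carrying that down a 2nd forward: Eb4 → D4.

D4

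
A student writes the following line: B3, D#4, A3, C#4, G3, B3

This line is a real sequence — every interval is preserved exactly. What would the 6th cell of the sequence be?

Db3 F3

The 2-note cells begin on B3, A3, G3 — each down a 2nd from the last.
Carrying on: F3 → Eb3 → Db3.
So cell 6 is Db3 F3.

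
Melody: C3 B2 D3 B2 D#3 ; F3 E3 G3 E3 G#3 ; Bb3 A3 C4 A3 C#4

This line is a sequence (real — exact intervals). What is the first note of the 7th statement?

Gb5

The 5-note cells begin on C3, F3, Bb3 — each up a 4th from the last.
Continuing: Eb4 → Ab4 → Db5 → Gb5. Statement 7 starts on Gb5.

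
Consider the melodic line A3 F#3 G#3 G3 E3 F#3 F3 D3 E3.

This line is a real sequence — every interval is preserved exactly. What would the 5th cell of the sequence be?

Taking 3-note groups, the heads are A3, G3, F3: the pattern moves down a 2nd.
Continuing the starts: Eb3 → Db3.
Statement 5 starts on Db3 and keeps the same exact contour: Db3 Bb2 C3.

Db3 Bb2 C3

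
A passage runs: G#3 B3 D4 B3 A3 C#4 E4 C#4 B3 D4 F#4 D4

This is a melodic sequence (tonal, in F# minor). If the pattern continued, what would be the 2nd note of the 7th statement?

A4

Grouping in 4s, the 2nd note of each cell is B3, C#4, D4.
Each moves up a 2nd. Continuing: E4 → F#4 → G#4 → A4.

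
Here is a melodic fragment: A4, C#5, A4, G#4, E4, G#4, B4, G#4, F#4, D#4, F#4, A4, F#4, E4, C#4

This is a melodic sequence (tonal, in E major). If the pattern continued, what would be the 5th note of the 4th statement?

B3

Grouping in 5s, the 5th note of each cell is E4, D#4, C#4.
One more down a 2nd gives B3.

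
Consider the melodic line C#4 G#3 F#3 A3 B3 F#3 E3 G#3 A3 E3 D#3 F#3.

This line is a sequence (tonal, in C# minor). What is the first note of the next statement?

With a 4-note motive the entries are C#4, B3, A3, each down a 2nd from the previous.
One more step down a 2nd gives G#3.

G#3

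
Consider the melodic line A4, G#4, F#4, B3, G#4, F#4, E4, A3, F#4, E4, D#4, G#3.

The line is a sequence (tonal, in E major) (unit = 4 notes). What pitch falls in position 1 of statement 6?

C#4

Grouping in 4s, the 1st note of each cell is A4, G#4, F#4.
Carrying that down a 2nd forward: E4 → D#4 → C#4.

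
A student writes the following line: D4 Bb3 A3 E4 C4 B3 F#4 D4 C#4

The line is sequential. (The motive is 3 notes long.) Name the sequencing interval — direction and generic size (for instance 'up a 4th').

Unit = 3 notes; the statements start on D4, E4, F#4, moving up a 2nd each time.
From D4 to E4: up a 2nd.

up a 2nd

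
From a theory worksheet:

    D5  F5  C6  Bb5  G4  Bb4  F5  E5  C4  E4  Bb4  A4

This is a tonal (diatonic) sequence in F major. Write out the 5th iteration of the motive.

Taking 4-note groups, the heads are D5, G4, C4: the pattern moves down a 5th.
Extending down a 5th: F3 → Bb2.
From Bb2 the diatonic shape gives Bb2 D3 A3 G3.

Bb2 D3 A3 G3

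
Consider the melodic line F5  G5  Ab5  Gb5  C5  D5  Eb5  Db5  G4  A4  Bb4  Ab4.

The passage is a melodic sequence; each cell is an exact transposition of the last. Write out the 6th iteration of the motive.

Unit = 4 notes; the statements start on F5, C5, G4, moving down a 4th each time.
Carrying on: D4 → A3 → E3.
From E3 the exact shape gives E3 F#3 G3 F3.

E3 F#3 G3 F3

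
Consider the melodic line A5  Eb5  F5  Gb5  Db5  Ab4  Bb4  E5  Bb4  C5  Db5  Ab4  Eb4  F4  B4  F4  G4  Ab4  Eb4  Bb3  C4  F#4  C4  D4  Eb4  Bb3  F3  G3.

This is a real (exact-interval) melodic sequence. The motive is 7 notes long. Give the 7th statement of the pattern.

Unit = 7 notes; the statements start on A5, E5, B4, F#4, moving down a 4th each time.
Continuing the starts: C#4 → G#3 → D#3.
So cell 7 is D#3 A2 B2 C3 G2 D2 E2.

D#3 A2 B2 C3 G2 D2 E2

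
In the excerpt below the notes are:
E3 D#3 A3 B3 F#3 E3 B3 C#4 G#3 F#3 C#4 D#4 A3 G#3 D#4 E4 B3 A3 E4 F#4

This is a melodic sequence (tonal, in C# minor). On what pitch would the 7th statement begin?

D#4

With a 4-note motive the entries are E3, F#3, G#3, A3, B3, each up a 2nd from the previous.
Extending the heads up a 2nd: C#4 → D#4.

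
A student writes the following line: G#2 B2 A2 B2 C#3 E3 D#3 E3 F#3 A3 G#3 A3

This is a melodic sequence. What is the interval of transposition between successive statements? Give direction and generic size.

up a 4th

With a 4-note motive the entries are G#2, C#3, F#3, each up a 4th from the previous.
From G#2 to C#3: up a 4th.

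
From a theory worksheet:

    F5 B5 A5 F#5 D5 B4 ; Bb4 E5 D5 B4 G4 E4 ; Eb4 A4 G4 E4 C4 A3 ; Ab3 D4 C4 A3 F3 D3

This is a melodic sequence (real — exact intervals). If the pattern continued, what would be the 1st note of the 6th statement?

Gb2

With 6-note cells, note 1 of each statement runs F5, Bb4, Eb4, Ab3.
Each moves down a 5th. Continuing: Db3 → Gb2.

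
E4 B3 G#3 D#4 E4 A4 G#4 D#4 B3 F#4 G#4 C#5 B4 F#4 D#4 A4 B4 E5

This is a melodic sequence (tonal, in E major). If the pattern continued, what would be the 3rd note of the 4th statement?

With 6-note cells, note 3 of each statement runs G#3, B3, D#4.
Each moves up a 3rd; the next is F#4.

F#4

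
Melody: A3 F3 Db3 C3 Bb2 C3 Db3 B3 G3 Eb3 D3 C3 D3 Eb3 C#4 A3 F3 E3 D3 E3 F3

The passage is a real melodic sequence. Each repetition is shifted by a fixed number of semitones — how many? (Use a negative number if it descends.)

Unit = 7 notes; the statements start on A3, B3, C#4, moving up a 2nd each time.
Counting half-steps from A3 to B3: 2.

2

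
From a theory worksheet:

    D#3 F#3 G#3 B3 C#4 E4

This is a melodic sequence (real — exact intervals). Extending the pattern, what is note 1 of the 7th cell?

A5

The unit is 2 notes. Position-1 pitches of the 3 shown cells: D#3, G#3, C#4.
Each moves up a 4th. Continuing: F#4 → B4 → E5 → A5.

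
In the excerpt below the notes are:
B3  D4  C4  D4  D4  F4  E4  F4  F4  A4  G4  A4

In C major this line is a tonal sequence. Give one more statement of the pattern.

A4 C5 B4 C5

With a 4-note motive the entries are B3, D4, F4, each up a 3rd from the previous.
From A4 the diatonic shape gives A4 C5 B4 C5.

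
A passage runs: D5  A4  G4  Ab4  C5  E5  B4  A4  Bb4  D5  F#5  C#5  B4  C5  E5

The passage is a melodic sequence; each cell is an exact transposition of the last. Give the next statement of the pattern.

Unit = 5 notes; the statements start on D5, E5, F#5, moving up a 2nd each time.
So cell 4 is G#5 D#5 C#5 D5 F#5.

G#5 D#5 C#5 D5 F#5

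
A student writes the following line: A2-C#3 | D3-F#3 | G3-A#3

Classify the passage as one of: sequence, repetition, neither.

Note 2 of cell 3 is A#3; if this were a sequence it would be B3. No unit length gives a consistent transposition pattern.

neither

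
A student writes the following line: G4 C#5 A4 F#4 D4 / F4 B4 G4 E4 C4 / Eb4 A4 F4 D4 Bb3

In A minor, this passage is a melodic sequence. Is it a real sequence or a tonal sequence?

real

Each cell has the same semitone pattern (6, -4, -3, -4) — intervals are preserved exactly.
And C#5 lies outside A minor, so the sequence is real rather than tonal.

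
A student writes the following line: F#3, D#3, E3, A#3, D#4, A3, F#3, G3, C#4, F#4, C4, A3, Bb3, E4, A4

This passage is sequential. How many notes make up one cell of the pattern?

Try groups of 5 (3 cells in 15 notes):
F#3 D#3 E3 A#3 D#4 | A3 F#3 G3 C#4 F#4 | C4 A3 Bb3 E4 A4
Each cell is the previous one up a 3rd — so the unit is 5 notes.

5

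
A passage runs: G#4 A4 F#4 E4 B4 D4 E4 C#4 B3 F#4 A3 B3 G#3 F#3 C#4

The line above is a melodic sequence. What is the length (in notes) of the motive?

5

There are 15 notes; a 5-note unit gives 3 cells:
G#4 A4 F#4 E4 B4 | D4 E4 C#4 B3 F#4 | A3 B3 G#3 F#3 C#4
Each cell is the previous one down a 4th — so the unit is 5 notes.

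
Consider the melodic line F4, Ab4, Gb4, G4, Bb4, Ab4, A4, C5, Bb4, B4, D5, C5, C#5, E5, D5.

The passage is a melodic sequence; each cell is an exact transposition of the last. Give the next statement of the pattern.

Taking 3-note groups, the heads are F4, G4, A4, B4, C#5: the pattern moves up a 2nd.
So cell 6 is D#5 F#5 E5.

D#5 F#5 E5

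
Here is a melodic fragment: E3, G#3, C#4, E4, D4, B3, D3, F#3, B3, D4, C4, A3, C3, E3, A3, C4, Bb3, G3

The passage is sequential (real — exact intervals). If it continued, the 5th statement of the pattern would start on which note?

Taking 6-note groups, the heads are E3, D3, C3: the pattern moves down a 2nd.
Continuing: Bb2 → Ab2. Statement 5 starts on Ab2.

Ab2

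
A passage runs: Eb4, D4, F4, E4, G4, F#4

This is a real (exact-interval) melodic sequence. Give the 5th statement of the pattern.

B4 A#4

With a 2-note motive the entries are Eb4, F4, G4, each up a 2nd from the previous.
Continuing the starts: A4 → B4.
Statement 5 starts on B4 and keeps the same exact contour: B4 A#4.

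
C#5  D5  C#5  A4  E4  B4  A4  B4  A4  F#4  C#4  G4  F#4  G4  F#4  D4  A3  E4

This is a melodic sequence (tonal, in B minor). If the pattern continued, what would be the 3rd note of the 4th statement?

D4

Grouping in 6s, the 3rd note of each cell is C#5, A4, F#4.
One more down a 3rd gives D4.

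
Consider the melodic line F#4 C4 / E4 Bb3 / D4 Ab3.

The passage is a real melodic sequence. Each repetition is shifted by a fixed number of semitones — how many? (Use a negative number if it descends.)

With a 2-note motive the entries are F#4, E4, D4, each down a 2nd from the previous.
Counting half-steps from F#4 to E4: -2.

-2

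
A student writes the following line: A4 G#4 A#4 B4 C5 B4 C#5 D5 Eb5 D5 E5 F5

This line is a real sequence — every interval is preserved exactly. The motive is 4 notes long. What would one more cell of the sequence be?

Unit = 4 notes; the statements start on A4, C5, Eb5, moving up a 3rd each time.
Statement 4 starts on Gb5 and keeps the same exact contour: Gb5 F5 G5 Ab5.

Gb5 F5 G5 Ab5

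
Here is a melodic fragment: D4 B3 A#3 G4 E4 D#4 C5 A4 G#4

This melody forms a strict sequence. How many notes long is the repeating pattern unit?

There are 9 notes; a 3-note unit gives 3 cells:
D4 B3 A#3 | G4 E4 D#4 | C5 A4 G#4
That's a consistent up a 4th shift per cell, and no other grouping gives one.

3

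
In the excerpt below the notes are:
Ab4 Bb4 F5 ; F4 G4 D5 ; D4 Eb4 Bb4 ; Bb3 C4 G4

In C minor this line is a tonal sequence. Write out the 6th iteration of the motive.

The 3-note cells begin on Ab4, F4, D4, Bb3 — each down a 3rd from the last.
Carrying on: G3 → Eb3.
From Eb3 the diatonic shape gives Eb3 F3 C4.

Eb3 F3 C4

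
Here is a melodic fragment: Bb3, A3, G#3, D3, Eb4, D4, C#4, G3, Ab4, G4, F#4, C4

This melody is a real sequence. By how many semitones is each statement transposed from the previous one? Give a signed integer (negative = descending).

5

Taking 4-note groups, the heads are Bb3, Eb4, Ab4: the pattern moves up a 4th.
Bb3 to Eb4 spans +5 semitones.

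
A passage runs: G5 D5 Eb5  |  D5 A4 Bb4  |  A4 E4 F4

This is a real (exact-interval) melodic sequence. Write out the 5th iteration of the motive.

Unit = 3 notes; the statements start on G5, D5, A4, moving down a 4th each time.
Carrying on: E4 → B3.
From B3 the exact shape gives B3 F#3 G3.

B3 F#3 G3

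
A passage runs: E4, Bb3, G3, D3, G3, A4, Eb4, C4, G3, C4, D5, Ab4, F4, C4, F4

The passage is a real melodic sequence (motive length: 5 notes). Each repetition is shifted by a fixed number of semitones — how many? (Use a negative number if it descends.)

5

Unit = 5 notes; the statements start on E4, A4, D5, moving up a 4th each time.
E4 to A4 spans +5 semitones.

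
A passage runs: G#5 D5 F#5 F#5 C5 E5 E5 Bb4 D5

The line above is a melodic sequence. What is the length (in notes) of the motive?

3

There are 9 notes; a 3-note unit gives 3 cells:
G#5 D5 F#5 | F#5 C5 E5 | E5 Bb4 D5
Every group is a transposition down a 2nd of the one before; no shorter unit works.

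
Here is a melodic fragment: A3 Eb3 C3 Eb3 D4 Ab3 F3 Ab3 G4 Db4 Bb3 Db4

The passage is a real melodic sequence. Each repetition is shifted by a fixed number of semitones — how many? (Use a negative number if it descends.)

5

Taking 4-note groups, the heads are A3, D4, G4: the pattern moves up a 4th.
A3→D4 is 62 − 57 = 5 semitones.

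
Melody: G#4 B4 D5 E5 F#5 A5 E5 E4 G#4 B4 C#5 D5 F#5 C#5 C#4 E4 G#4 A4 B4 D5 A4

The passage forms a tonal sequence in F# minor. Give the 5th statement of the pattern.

F#3 A3 C#4 D4 E4 G#4 D4

The 7-note cells begin on G#4, E4, C#4 — each down a 3rd from the last.
Carrying on: A3 → F#3.
From F#3 the diatonic shape gives F#3 A3 C#4 D4 E4 G#4 D4.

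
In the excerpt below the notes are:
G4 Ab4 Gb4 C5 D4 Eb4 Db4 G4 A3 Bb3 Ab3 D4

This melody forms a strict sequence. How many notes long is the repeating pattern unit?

There are 12 notes; a 4-note unit gives 3 cells:
G4 Ab4 Gb4 C5 | D4 Eb4 Db4 G4 | A3 Bb3 Ab3 D4
That's a consistent down a 4th shift per cell, and no other grouping gives one.

4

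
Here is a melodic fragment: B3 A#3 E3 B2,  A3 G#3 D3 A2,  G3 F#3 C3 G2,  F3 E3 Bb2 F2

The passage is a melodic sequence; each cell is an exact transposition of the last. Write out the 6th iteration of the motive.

Db3 C3 Gb2 Db2

The 4-note cells begin on B3, A3, G3, F3 — each down a 2nd from the last.
Continuing the starts: Eb3 → Db3.
From Db3 the exact shape gives Db3 C3 Gb2 Db2.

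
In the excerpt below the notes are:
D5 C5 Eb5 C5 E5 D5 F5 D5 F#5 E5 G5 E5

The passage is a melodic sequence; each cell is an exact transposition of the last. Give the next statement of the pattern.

Unit = 4 notes; the statements start on D5, E5, F#5, moving up a 2nd each time.
Statement 4 starts on G#5 and keeps the same exact contour: G#5 F#5 A5 F#5.

G#5 F#5 A5 F#5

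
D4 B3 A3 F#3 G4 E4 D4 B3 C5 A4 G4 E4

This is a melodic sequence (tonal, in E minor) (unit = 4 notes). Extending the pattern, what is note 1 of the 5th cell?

The unit is 4 notes. Position-1 pitches of the 3 shown cells: D4, G4, C5.
Carrying that up a 4th forward: F#5 → B5.

B5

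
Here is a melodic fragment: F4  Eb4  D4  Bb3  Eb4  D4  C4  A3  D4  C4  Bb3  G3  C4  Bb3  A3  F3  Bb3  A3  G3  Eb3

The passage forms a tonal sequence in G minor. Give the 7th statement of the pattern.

The 4-note cells begin on F4, Eb4, D4, C4, Bb3 — each down a 2nd from the last.
Carrying on: A3 → G3.
Statement 7 starts on G3 and keeps the same diatonic contour: G3 F3 Eb3 C3.

G3 F3 Eb3 C3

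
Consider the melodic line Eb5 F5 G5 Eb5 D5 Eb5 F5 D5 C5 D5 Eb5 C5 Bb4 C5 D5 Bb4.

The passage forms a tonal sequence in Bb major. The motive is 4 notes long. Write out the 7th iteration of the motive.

F4 G4 A4 F4

Unit = 4 notes; the statements start on Eb5, D5, C5, Bb4, moving down a 2nd each time.
Carrying on: A4 → G4 → F4.
So cell 7 is F4 G4 A4 F4.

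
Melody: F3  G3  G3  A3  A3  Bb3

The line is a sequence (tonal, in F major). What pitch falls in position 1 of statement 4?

Grouping in 2s, the 1st note of each cell is F3, G3, A3.
Each moves up a 2nd; the next is Bb3.

Bb3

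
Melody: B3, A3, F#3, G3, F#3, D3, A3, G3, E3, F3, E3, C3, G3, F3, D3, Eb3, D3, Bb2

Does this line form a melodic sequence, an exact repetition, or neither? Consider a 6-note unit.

sequence

Each 6-note cell is the previous one transposed down a 2nd.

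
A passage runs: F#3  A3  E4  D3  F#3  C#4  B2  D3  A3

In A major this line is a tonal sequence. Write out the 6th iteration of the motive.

Taking 3-note groups, the heads are F#3, D3, B2: the pattern moves down a 3rd.
Carrying on: G#2 → E2 → C#2.
Statement 6 starts on C#2 and keeps the same diatonic contour: C#2 E2 B2.

C#2 E2 B2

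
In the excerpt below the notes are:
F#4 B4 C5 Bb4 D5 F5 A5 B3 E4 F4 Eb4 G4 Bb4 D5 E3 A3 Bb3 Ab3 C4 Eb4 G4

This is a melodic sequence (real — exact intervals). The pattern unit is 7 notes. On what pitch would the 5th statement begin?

With a 7-note motive the entries are F#4, B3, E3, each down a 5th from the previous.
Extending the heads down a 5th: A2 → D2.

D2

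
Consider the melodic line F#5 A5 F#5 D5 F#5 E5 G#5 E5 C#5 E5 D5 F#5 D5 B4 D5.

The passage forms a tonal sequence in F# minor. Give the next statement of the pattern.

C#5 E5 C#5 A4 C#5

Unit = 5 notes; the statements start on F#5, E5, D5, moving down a 2nd each time.
From C#5 the diatonic shape gives C#5 E5 C#5 A4 C#5.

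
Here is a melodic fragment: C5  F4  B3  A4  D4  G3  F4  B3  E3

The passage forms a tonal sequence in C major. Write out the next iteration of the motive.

D4 G3 C3

Unit = 3 notes; the statements start on C5, A4, F4, moving down a 3rd each time.
Statement 4 starts on D4 and keeps the same diatonic contour: D4 G3 C3.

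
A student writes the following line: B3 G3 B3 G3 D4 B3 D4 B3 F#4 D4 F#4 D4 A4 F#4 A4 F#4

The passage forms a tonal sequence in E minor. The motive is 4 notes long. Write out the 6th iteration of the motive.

E5 C5 E5 C5

With a 4-note motive the entries are B3, D4, F#4, A4, each up a 3rd from the previous.
Carrying on: C5 → E5.
From E5 the diatonic shape gives E5 C5 E5 C5.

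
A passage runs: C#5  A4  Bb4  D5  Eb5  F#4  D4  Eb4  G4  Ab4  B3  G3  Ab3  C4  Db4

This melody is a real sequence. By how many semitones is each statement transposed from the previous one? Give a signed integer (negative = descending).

Taking 5-note groups, the heads are C#5, F#4, B3: the pattern moves down a 5th.
C#5→F#4 is 66 − 73 = -7 semitones.

-7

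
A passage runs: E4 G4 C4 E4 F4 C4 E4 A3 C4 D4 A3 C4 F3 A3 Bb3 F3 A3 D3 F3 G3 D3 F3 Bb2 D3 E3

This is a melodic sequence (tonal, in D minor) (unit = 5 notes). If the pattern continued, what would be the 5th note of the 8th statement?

F2

Grouping in 5s, the 5th note of each cell is F4, D4, Bb3, G3, E3.
Carrying that down a 3rd forward: C3 → A2 → F2.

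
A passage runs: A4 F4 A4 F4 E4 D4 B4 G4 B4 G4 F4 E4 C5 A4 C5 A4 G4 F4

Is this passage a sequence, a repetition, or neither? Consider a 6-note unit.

Each 6-note cell is the previous one transposed up a 2nd.

sequence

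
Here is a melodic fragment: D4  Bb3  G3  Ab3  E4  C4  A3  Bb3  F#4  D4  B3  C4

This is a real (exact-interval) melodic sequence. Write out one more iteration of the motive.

G#4 E4 C#4 D4

Unit = 4 notes; the statements start on D4, E4, F#4, moving up a 2nd each time.
From G#4 the exact shape gives G#4 E4 C#4 D4.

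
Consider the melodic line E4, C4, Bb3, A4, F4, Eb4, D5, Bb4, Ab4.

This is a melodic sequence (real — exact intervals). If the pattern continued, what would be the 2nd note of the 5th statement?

Ab5

With 3-note cells, note 2 of each statement runs C4, F4, Bb4.
Carrying that up a 4th forward: Eb5 → Ab5.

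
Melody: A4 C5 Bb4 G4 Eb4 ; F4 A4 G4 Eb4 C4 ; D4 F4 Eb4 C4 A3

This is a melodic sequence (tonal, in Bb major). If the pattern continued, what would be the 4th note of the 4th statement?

A3

The unit is 5 notes. Position-4 pitches of the 3 shown cells: G4, Eb4, C4.
Each moves down a 3rd; the next is A3.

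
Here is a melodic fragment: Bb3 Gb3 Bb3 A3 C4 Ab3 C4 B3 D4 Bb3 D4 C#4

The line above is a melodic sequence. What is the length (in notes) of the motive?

4

Try groups of 4 (3 cells in 12 notes):
Bb3 Gb3 Bb3 A3 | C4 Ab3 C4 B3 | D4 Bb3 D4 C#4
Every group is a transposition up a 2nd of the one before; no shorter unit works.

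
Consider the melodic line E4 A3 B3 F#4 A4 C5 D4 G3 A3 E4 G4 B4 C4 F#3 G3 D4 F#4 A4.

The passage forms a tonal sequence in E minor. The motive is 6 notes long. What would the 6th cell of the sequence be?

G3 C3 D3 A3 C4 E4

Taking 6-note groups, the heads are E4, D4, C4: the pattern moves down a 2nd.
Carrying on: B3 → A3 → G3.
From G3 the diatonic shape gives G3 C3 D3 A3 C4 E4.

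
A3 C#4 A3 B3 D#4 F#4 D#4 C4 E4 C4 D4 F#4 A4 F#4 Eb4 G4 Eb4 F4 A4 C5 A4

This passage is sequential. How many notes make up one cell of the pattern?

21 notes total. Splitting into 3 groups of 7:
A3 C#4 A3 B3 D#4 F#4 D#4 | C4 E4 C4 D4 F#4 A4 F#4 | Eb4 G4 Eb4 F4 A4 C5 A4
Each cell is the previous one up a 3rd — so the unit is 7 notes.

7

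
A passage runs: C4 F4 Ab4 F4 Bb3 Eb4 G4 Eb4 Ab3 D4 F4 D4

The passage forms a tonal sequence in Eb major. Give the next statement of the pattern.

G3 C4 Eb4 C4

Taking 4-note groups, the heads are C4, Bb3, Ab3: the pattern moves down a 2nd.
So cell 4 is G3 C4 Eb4 C4.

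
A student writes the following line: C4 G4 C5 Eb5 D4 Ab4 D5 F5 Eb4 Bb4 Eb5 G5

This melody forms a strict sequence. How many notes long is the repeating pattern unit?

4

There are 12 notes; a 4-note unit gives 3 cells:
C4 G4 C5 Eb5 | D4 Ab4 D5 F5 | Eb4 Bb4 Eb5 G5
Each cell is the previous one up a 2nd — so the unit is 4 notes.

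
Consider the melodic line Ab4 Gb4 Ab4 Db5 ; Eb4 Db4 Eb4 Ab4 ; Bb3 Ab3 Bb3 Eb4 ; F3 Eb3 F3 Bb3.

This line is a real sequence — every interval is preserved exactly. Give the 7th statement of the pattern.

D2 C2 D2 G2

With a 4-note motive the entries are Ab4, Eb4, Bb3, F3, each down a 4th from the previous.
Carrying on: C3 → G2 → D2.
Statement 7 starts on D2 and keeps the same exact contour: D2 C2 D2 G2.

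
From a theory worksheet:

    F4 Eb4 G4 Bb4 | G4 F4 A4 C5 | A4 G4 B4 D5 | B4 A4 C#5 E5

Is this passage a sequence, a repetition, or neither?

sequence

Each 4-note cell is the previous one transposed up a 2nd.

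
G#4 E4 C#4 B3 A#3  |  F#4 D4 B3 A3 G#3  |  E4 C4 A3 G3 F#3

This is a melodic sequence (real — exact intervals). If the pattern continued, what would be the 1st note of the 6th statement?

Bb3

With 5-note cells, note 1 of each statement runs G#4, F#4, E4.
Extending down a 2nd: D4 → C4 → Bb3.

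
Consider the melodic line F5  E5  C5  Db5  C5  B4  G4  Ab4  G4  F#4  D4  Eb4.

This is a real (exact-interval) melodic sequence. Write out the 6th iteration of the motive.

E3 D#3 B2 C3

With a 4-note motive the entries are F5, C5, G4, each down a 4th from the previous.
Continuing the starts: D4 → A3 → E3.
So cell 6 is E3 D#3 B2 C3.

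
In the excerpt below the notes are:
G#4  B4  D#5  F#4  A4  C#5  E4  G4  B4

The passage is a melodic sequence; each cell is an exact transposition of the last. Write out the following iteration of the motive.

With a 3-note motive the entries are G#4, F#4, E4, each down a 2nd from the previous.
So cell 4 is D4 F4 A4.

D4 F4 A4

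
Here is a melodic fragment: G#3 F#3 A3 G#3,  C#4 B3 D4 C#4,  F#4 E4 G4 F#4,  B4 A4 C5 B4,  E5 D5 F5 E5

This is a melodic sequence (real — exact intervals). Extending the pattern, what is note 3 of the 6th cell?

Bb5

With 4-note cells, note 3 of each statement runs A3, D4, G4, C5, F5.
One more up a 4th gives Bb5.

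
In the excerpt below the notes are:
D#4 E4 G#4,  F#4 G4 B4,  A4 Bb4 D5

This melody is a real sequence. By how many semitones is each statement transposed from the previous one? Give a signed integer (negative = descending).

3

Unit = 3 notes; the statements start on D#4, F#4, A4, moving up a 3rd each time.
Counting half-steps from D#4 to F#4: 3.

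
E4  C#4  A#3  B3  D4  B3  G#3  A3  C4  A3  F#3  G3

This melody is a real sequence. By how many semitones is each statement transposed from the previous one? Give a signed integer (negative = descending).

-2

With a 4-note motive the entries are E4, D4, C4, each down a 2nd from the previous.
Counting half-steps from E4 to D4: -2.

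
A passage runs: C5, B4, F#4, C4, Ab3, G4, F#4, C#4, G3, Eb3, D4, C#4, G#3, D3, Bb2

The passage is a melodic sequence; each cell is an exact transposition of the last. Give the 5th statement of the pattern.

E3 D#3 A#2 E2 C2

Taking 5-note groups, the heads are C5, G4, D4: the pattern moves down a 4th.
Extending down a 4th: A3 → E3.
From E3 the exact shape gives E3 D#3 A#2 E2 C2.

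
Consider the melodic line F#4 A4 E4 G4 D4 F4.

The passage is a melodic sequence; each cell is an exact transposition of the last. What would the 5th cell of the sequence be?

Bb3 Db4

The 2-note cells begin on F#4, E4, D4 — each down a 2nd from the last.
Carrying on: C4 → Bb3.
Statement 5 starts on Bb3 and keeps the same exact contour: Bb3 Db4.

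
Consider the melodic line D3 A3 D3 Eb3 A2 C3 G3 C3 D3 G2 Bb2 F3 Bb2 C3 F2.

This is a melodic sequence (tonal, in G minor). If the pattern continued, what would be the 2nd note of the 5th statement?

D3

With 5-note cells, note 2 of each statement runs A3, G3, F3.
Carrying that down a 2nd forward: Eb3 → D3.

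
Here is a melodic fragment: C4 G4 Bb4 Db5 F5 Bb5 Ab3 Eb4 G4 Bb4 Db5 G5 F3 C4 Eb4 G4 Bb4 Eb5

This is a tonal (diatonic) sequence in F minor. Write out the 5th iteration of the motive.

Bb2 F3 Ab3 C4 Eb4 Ab4

Taking 6-note groups, the heads are C4, Ab3, F3: the pattern moves down a 3rd.
Continuing the starts: Db3 → Bb2.
Statement 5 starts on Bb2 and keeps the same diatonic contour: Bb2 F3 Ab3 C4 Eb4 Ab4.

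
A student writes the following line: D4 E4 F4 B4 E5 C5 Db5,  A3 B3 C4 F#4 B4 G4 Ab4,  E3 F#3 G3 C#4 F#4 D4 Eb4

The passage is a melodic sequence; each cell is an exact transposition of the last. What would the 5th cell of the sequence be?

Taking 7-note groups, the heads are D4, A3, E3: the pattern moves down a 4th.
Continuing the starts: B2 → F#2.
Statement 5 starts on F#2 and keeps the same exact contour: F#2 G#2 A2 D#3 G#3 E3 F3.

F#2 G#2 A2 D#3 G#3 E3 F3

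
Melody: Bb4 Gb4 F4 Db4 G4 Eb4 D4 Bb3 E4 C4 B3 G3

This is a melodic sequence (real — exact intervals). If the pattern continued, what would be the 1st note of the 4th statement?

Grouping in 4s, the 1st note of each cell is Bb4, G4, E4.
One more down a 3rd gives C#4.

C#4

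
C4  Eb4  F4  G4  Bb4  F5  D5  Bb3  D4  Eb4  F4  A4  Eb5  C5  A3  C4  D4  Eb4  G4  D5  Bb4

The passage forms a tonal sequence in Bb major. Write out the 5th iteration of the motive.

F3 A3 Bb3 C4 Eb4 Bb4 G4

Unit = 7 notes; the statements start on C4, Bb3, A3, moving down a 2nd each time.
Extending down a 2nd: G3 → F3.
Statement 5 starts on F3 and keeps the same diatonic contour: F3 A3 Bb3 C4 Eb4 Bb4 G4.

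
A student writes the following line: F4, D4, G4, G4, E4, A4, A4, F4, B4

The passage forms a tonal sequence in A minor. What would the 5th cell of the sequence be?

The 3-note cells begin on F4, G4, A4 — each up a 2nd from the last.
Continuing the starts: B4 → C5.
From C5 the diatonic shape gives C5 A4 D5.

C5 A4 D5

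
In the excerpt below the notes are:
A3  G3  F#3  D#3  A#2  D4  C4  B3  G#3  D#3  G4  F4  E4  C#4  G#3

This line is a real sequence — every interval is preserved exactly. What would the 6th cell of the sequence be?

Bb5 Ab5 G5 E5 B4

With a 5-note motive the entries are A3, D4, G4, each up a 4th from the previous.
Carrying on: C5 → F5 → Bb5.
Statement 6 starts on Bb5 and keeps the same exact contour: Bb5 Ab5 G5 E5 B4.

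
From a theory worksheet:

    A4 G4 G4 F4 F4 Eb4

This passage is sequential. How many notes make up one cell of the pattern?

2

6 notes total. Splitting into 3 groups of 2:
A4 G4 | G4 F4 | F4 Eb4
Every group is a transposition down a 2nd of the one before; no shorter unit works.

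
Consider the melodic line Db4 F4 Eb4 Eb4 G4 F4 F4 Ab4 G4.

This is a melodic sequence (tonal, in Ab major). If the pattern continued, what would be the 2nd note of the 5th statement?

C5

With 3-note cells, note 2 of each statement runs F4, G4, Ab4.
Extending up a 2nd: Bb4 → C5.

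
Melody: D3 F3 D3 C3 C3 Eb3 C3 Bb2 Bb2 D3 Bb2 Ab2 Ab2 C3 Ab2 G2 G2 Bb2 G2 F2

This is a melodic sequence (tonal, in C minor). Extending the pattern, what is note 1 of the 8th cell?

Grouping in 4s, the 1st note of each cell is D3, C3, Bb2, Ab2, G2.
Each moves down a 2nd. Continuing: F2 → Eb2 → D2.

D2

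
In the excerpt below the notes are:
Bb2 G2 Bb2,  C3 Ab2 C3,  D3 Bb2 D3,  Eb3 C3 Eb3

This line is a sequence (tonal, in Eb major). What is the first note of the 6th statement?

G3

Unit = 3 notes; the statements start on Bb2, C3, D3, Eb3, moving up a 2nd each time.
Extending the heads up a 2nd: F3 → G3.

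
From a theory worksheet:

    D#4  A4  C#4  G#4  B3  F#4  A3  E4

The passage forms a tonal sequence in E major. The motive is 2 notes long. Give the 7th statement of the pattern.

The 2-note cells begin on D#4, C#4, B3, A3 — each down a 2nd from the last.
Continuing the starts: G#3 → F#3 → E3.
From E3 the diatonic shape gives E3 B3.

E3 B3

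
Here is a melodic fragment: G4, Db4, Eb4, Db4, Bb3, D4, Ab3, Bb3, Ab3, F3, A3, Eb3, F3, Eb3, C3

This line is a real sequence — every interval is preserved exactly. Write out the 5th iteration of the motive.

B2 F2 G2 F2 D2

The 5-note cells begin on G4, D4, A3 — each down a 4th from the last.
Carrying on: E3 → B2.
So cell 5 is B2 F2 G2 F2 D2.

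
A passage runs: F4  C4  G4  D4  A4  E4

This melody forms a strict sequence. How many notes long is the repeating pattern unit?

2

Try groups of 2 (3 cells in 6 notes):
F4 C4 | G4 D4 | A4 E4
That's a consistent up a 2nd shift per cell, and no other grouping gives one.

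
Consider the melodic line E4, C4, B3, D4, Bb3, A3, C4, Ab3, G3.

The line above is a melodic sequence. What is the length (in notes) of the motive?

3

9 notes total. Splitting into 3 groups of 3:
E4 C4 B3 | D4 Bb3 A3 | C4 Ab3 G3
Each cell is the previous one down a 2nd — so the unit is 3 notes.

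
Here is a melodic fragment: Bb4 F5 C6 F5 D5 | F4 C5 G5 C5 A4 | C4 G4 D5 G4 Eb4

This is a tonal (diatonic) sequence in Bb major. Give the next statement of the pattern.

G3 D4 A4 D4 Bb3

The 5-note cells begin on Bb4, F4, C4 — each down a 4th from the last.
Statement 4 starts on G3 and keeps the same diatonic contour: G3 D4 A4 D4 Bb3.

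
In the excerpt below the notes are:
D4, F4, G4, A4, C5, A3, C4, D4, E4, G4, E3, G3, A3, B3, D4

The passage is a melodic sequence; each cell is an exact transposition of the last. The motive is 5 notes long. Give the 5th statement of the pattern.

F#2 A2 B2 C#3 E3

Taking 5-note groups, the heads are D4, A3, E3: the pattern moves down a 4th.
Extending down a 4th: B2 → F#2.
So cell 5 is F#2 A2 B2 C#3 E3.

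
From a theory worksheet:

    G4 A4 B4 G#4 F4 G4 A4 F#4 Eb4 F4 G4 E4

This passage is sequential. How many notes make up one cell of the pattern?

There are 12 notes; a 4-note unit gives 3 cells:
G4 A4 B4 G#4 | F4 G4 A4 F#4 | Eb4 F4 G4 E4
Every group is a transposition down a 2nd of the one before; no shorter unit works.

4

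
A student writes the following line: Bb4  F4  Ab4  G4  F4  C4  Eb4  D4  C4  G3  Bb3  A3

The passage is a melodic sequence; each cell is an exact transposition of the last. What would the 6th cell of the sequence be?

Unit = 4 notes; the statements start on Bb4, F4, C4, moving down a 4th each time.
Carrying on: G3 → D3 → A2.
So cell 6 is A2 E2 G2 F#2.

A2 E2 G2 F#2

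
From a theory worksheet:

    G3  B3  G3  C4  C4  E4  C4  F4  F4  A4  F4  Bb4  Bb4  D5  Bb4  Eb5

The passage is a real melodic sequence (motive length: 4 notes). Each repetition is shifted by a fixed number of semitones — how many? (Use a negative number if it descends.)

The 4-note cells begin on G3, C4, F4, Bb4 — each up a 4th from the last.
G3 to C4 spans +5 semitones.

5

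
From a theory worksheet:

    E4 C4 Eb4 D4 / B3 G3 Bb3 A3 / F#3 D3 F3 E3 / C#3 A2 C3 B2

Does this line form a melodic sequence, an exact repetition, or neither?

sequence

Each 4-note cell is the previous one transposed down a 4th.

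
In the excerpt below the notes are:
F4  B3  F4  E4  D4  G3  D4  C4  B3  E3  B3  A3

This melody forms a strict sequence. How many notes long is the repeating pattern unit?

12 notes total. Splitting into 3 groups of 4:
F4 B3 F4 E4 | D4 G3 D4 C4 | B3 E3 B3 A3
Every group is a transposition down a 3rd of the one before; no shorter unit works.

4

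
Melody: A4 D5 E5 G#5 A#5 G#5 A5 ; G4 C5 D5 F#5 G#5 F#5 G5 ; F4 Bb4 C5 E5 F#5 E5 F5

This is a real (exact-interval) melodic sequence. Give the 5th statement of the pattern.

Db4 Gb4 Ab4 C5 D5 C5 Db5

The 7-note cells begin on A4, G4, F4 — each down a 2nd from the last.
Carrying on: Eb4 → Db4.
From Db4 the exact shape gives Db4 Gb4 Ab4 C5 D5 C5 Db5.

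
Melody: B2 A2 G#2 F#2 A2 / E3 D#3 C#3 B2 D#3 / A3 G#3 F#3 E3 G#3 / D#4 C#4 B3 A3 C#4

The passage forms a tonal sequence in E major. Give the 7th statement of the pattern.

F#5 E5 D#5 C#5 E5

Unit = 5 notes; the statements start on B2, E3, A3, D#4, moving up a 4th each time.
Carrying on: G#4 → C#5 → F#5.
Statement 7 starts on F#5 and keeps the same diatonic contour: F#5 E5 D#5 C#5 E5.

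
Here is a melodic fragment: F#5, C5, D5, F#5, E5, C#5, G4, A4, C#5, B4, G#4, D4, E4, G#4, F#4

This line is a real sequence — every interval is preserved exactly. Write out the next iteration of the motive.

Unit = 5 notes; the statements start on F#5, C#5, G#4, moving down a 4th each time.
Statement 4 starts on D#4 and keeps the same exact contour: D#4 A3 B3 D#4 C#4.

D#4 A3 B3 D#4 C#4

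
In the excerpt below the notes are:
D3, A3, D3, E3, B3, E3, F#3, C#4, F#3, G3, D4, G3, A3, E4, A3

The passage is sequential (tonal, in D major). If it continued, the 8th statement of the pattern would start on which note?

Unit = 3 notes; the statements start on D3, E3, F#3, G3, A3, moving up a 2nd each time.
Extending the heads up a 2nd: B3 → C#4 → D4.

D4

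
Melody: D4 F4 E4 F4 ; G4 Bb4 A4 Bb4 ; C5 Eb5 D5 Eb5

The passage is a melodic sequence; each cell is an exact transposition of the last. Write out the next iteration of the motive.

The 4-note cells begin on D4, G4, C5 — each up a 4th from the last.
So cell 4 is F5 Ab5 G5 Ab5.

F5 Ab5 G5 Ab5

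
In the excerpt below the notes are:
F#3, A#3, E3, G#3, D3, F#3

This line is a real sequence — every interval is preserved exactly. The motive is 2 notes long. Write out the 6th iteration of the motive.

Unit = 2 notes; the statements start on F#3, E3, D3, moving down a 2nd each time.
Extending down a 2nd: C3 → Bb2 → Ab2.
Statement 6 starts on Ab2 and keeps the same exact contour: Ab2 C3.

Ab2 C3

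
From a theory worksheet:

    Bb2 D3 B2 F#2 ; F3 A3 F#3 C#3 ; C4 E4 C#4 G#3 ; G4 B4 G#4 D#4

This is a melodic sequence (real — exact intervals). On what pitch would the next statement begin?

With a 4-note motive the entries are Bb2, F3, C4, G4, each up a 5th from the previous.
The next head, up a 5th from G4, is D5.

D5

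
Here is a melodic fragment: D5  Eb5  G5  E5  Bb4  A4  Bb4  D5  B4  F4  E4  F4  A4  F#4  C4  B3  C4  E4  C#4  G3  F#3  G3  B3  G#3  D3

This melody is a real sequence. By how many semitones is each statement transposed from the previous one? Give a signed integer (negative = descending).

With a 5-note motive the entries are D5, A4, E4, B3, F#3, each down a 4th from the previous.
D5 to A4 spans -5 semitones.

-5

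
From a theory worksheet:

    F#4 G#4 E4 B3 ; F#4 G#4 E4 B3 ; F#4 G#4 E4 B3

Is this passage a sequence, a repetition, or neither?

repetition

Each 4-note cell is identical (F#4 G#4 E4 B3), restated at the same pitch.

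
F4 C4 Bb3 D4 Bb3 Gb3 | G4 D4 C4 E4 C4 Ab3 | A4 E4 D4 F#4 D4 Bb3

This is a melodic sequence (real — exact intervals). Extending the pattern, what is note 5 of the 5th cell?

F#4

Grouping in 6s, the 5th note of each cell is Bb3, C4, D4.
Carrying that up a 2nd forward: E4 → F#4.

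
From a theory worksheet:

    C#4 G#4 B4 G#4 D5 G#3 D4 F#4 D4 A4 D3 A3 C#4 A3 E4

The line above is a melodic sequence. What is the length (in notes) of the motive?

15 notes total. Splitting into 3 groups of 5:
C#4 G#4 B4 G#4 D5 | G#3 D4 F#4 D4 A4 | D3 A3 C#4 A3 E4
Every group is a transposition down a 4th of the one before; no shorter unit works.

5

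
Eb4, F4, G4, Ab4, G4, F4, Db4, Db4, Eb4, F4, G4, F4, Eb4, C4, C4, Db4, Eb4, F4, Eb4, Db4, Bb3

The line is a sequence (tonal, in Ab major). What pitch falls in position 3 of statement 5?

C4

Grouping in 7s, the 3rd note of each cell is G4, F4, Eb4.
Extending down a 2nd: Db4 → C4.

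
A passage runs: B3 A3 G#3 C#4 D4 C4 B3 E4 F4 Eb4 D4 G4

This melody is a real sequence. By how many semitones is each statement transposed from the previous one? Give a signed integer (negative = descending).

3

Unit = 4 notes; the statements start on B3, D4, F4, moving up a 3rd each time.
B3 to D4 spans +3 semitones.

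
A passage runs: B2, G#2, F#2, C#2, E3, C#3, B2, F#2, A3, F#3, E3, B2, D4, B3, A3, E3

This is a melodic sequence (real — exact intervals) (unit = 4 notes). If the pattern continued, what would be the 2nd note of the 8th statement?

The unit is 4 notes. Position-2 pitches of the 4 shown cells: G#2, C#3, F#3, B3.
Carrying that up a 4th forward: E4 → A4 → D5 → G5.

G5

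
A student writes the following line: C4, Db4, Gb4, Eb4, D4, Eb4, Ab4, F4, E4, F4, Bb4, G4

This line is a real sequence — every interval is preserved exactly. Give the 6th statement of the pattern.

Unit = 4 notes; the statements start on C4, D4, E4, moving up a 2nd each time.
Extending up a 2nd: F#4 → G#4 → A#4.
Statement 6 starts on A#4 and keeps the same exact contour: A#4 B4 E5 C#5.

A#4 B4 E5 C#5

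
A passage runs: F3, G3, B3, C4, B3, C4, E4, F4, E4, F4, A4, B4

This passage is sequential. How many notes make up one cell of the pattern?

4

There are 12 notes; a 4-note unit gives 3 cells:
F3 G3 B3 C4 | B3 C4 E4 F4 | E4 F4 A4 B4
That's a consistent up a 4th shift per cell, and no other grouping gives one.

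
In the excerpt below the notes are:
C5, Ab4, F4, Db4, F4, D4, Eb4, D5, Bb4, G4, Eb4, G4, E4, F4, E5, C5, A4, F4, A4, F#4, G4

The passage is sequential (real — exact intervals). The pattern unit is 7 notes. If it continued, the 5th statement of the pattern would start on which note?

G#5

Taking 7-note groups, the heads are C5, D5, E5: the pattern moves up a 2nd.
Extending the heads up a 2nd: F#5 → G#5.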